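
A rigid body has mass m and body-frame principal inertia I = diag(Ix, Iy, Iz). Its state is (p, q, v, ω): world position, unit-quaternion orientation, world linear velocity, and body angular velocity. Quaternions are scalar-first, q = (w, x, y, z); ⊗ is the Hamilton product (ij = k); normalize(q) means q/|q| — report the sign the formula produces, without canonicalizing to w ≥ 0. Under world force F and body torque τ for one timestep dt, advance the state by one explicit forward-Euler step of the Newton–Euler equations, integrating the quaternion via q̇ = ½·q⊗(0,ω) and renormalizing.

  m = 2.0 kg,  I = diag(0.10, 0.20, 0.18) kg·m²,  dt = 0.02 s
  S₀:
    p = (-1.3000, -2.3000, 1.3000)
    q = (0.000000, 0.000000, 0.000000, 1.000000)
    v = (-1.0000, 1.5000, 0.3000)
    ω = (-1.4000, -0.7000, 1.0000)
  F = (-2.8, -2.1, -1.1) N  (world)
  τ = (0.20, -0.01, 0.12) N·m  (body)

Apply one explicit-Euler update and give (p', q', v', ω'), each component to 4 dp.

linear accel F/m = (-1.4000, -1.0500, -0.5500)
new position p' = (-1.3200, -2.2700, 1.3060)
new velocity v' = (-1.0280, 1.4790, 0.2890)
precession coupling ω×(Iω) = (0.0140, 0.1120, 0.0980)
α = I⁻¹(τ − ω×Iω) = (1.8600, -0.6100, 0.1222)
new body rate ω' = (-1.3628, -0.7122, 1.0024)
q⊗(0,ω) = (-1.0000000, 0.7000000, -1.4000000, 0.0000000)
q' = normalize(q + ½dt·q⊗(0,ω)) = (-0.0100, 0.0070, -0.0140, 0.9998)

p' = (-1.3200, -2.2700, 1.3060)
q' = (-0.0100, 0.0070, -0.0140, 0.9998)
v' = (-1.0280, 1.4790, 0.2890)
ω' = (-1.3628, -0.7122, 1.0024)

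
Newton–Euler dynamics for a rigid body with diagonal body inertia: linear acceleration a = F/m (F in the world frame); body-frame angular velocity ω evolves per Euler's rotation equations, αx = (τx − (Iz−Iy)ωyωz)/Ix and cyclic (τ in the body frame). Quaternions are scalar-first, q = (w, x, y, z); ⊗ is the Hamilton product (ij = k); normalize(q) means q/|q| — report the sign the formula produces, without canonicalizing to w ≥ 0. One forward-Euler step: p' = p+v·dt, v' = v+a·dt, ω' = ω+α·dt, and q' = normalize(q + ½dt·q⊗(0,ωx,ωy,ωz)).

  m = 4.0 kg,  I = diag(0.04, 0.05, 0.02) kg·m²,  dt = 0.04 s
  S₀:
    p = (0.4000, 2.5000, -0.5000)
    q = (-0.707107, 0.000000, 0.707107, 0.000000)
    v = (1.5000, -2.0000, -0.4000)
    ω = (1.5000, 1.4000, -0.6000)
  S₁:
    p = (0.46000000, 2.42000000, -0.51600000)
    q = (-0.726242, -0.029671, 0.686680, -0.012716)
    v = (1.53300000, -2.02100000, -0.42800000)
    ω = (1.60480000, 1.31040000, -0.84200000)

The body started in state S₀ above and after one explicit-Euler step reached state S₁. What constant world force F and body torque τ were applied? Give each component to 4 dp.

F = (3.3000, -2.1000, -2.8000)
τ = (0.1300, -0.1300, -0.1000)

ω₁ − ω₀ = (0.10480000, -0.08960000, -0.24200000)
gyro term ω₀×Iω₀ = (0.0252, -0.0180, 0.0210)
τ = I·(Δω/dt) + ω₀×(Iω₀) = (0.1300, -0.1300, -0.1000)
v₁ − v₀ = (0.03300000, -0.02100000, -0.02800000)
applied force F = (3.3000, -2.1000, -2.8000)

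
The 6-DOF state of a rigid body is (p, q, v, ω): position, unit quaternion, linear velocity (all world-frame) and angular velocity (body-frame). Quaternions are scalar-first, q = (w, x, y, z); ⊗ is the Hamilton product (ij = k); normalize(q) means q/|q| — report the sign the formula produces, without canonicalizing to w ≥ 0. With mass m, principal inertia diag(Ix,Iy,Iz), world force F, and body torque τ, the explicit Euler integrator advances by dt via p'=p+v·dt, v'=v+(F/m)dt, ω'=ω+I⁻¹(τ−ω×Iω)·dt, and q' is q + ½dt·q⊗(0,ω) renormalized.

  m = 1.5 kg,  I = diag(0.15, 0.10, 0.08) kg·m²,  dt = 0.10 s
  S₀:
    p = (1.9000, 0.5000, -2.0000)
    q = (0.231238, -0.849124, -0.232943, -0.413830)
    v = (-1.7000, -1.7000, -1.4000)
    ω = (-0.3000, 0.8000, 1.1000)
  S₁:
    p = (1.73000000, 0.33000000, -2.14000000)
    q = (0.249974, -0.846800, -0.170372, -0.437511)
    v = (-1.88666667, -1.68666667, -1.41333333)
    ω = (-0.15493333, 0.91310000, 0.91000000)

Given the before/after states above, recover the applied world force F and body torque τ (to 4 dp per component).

ω₁ − ω₀ = (0.14506667, 0.11310000, -0.19000000)
gyro term ω₀×Iω₀ = (-0.0176, -0.0231, 0.0120)
I·α + gyro = (0.2000, 0.0900, -0.1400)
Δv = v₁−v₀ = (-0.18666667, 0.01333333, -0.01333333)
applied force F = (-2.8000, 0.2000, -0.2000)

F = (-2.8000, 0.2000, -0.2000)
τ = (0.2000, 0.0900, -0.1400)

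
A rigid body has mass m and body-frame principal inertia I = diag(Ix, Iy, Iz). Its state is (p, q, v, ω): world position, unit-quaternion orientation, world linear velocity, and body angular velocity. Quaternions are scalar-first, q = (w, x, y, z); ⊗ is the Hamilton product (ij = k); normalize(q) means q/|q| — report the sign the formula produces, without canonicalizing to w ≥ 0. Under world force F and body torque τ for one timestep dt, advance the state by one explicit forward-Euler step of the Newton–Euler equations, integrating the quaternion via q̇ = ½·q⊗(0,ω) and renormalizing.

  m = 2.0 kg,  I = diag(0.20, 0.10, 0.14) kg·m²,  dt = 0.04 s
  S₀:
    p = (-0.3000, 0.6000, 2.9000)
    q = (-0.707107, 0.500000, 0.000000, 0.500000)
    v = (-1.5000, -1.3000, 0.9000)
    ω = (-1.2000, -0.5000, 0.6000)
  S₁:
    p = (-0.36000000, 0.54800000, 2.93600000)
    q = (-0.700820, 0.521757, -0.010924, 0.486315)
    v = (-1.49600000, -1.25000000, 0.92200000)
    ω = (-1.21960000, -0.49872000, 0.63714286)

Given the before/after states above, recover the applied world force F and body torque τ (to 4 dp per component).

F = (0.2000, 2.5000, 1.1000)
τ = (-0.1100, -0.0400, 0.0700)

velocity change Δv = (0.00400000, 0.05000000, 0.02200000)
F = m·Δv/dt = (0.2000, 2.5000, 1.1000)
Δω = ω₁−ω₀ = (-0.01960000, 0.00128000, 0.03714286)
ω₀×(Iω₀) = (-0.0120, -0.0432, -0.0600)
τ = I·(Δω/dt) + ω₀×(Iω₀) = (-0.1100, -0.0400, 0.0700)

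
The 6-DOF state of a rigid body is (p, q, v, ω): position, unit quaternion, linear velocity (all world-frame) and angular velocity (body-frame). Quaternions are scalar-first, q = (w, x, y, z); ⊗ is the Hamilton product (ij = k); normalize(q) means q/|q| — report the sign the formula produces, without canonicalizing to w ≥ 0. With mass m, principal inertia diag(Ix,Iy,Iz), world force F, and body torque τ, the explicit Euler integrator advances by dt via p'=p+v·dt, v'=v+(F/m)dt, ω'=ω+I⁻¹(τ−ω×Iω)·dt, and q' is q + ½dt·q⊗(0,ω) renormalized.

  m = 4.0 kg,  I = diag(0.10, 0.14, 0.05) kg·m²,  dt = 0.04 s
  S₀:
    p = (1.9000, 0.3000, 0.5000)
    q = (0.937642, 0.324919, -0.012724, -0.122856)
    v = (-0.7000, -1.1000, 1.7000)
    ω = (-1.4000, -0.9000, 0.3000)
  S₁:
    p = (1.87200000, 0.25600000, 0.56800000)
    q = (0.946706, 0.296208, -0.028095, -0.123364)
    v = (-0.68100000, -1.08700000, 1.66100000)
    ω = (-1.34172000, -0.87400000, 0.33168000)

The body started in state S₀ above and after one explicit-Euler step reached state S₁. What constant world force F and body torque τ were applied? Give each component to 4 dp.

F = (1.9000, 1.3000, -3.9000)
τ = (0.1700, 0.0700, 0.0900)

v₁ − v₀ = (0.01900000, 0.01300000, -0.03900000)
m·(v₁−v₀)/dt = (1.9000, 1.3000, -3.9000)
Δω = ω₁−ω₀ = (0.05828000, 0.02600000, 0.03168000)
precession coupling = (0.0243, -0.0210, 0.0504)
applied torque τ = (0.1700, 0.0700, 0.0900)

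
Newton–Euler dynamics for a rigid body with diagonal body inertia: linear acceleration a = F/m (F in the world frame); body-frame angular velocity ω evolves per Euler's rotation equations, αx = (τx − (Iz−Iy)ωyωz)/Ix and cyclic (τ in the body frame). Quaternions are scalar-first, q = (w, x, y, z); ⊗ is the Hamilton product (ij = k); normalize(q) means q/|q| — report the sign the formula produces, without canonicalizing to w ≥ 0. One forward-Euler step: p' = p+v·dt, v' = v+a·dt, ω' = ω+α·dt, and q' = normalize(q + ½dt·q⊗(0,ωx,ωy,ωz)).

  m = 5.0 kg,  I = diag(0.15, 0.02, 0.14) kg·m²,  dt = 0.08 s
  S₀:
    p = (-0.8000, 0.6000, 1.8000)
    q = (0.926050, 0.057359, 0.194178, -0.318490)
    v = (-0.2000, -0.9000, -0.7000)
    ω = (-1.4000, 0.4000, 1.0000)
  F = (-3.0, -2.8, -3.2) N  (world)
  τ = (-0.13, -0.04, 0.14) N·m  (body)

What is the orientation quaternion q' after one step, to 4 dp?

Hamilton product q⊗(0,ω) = (0.3211214, -0.9748960, 0.7589470, 1.2208428)
q + ½dt·q⊗(0,ω), renormalized = (0.9366, 0.0183, 0.2240, -0.2690)

q' = (0.9366, 0.0183, 0.2240, -0.2690)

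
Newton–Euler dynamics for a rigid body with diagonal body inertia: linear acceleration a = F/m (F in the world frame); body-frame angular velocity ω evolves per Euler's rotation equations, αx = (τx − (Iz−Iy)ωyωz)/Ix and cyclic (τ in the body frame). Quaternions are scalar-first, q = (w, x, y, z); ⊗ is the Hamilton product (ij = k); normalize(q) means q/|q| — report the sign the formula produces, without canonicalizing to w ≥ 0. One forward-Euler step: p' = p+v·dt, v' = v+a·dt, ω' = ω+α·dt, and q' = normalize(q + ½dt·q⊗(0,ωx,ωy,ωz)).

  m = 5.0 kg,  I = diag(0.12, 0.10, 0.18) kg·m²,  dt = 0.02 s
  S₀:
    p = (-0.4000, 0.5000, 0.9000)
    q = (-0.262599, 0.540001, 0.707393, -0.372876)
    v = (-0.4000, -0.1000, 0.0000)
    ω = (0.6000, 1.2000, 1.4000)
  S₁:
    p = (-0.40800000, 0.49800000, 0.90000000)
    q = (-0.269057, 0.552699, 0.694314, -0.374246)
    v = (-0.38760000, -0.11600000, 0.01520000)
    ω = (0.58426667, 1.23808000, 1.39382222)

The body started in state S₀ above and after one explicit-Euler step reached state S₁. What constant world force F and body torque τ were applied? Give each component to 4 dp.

v₁ − v₀ = (0.01240000, -0.01600000, 0.01520000)
applied force F = (3.1000, -4.0000, 3.8000)
rate change Δω = (-0.01573333, 0.03808000, -0.00617778)
applied torque τ = (0.0400, 0.1400, -0.0700)

F = (3.1000, -4.0000, 3.8000)
τ = (0.0400, 0.1400, -0.0700)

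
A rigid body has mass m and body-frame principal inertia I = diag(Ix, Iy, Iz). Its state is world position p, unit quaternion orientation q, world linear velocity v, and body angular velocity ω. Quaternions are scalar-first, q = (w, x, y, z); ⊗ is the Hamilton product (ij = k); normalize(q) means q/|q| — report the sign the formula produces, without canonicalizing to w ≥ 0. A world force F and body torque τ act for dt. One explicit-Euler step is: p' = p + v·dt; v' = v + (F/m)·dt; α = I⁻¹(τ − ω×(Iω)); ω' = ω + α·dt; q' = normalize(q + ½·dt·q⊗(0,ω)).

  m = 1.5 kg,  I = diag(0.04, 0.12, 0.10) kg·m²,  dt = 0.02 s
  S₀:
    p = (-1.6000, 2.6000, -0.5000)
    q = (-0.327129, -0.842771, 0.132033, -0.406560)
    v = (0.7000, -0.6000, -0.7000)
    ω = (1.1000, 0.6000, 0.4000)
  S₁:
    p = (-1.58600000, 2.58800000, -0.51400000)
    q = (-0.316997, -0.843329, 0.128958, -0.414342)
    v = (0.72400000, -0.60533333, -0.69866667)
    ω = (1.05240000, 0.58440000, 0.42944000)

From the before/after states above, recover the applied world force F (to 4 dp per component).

F = (1.8000, -0.4000, 0.1000)

v₁ − v₀ = (0.02400000, -0.00533333, 0.00133333)
m·(v₁−v₀)/dt = (1.8000, -0.4000, 0.1000)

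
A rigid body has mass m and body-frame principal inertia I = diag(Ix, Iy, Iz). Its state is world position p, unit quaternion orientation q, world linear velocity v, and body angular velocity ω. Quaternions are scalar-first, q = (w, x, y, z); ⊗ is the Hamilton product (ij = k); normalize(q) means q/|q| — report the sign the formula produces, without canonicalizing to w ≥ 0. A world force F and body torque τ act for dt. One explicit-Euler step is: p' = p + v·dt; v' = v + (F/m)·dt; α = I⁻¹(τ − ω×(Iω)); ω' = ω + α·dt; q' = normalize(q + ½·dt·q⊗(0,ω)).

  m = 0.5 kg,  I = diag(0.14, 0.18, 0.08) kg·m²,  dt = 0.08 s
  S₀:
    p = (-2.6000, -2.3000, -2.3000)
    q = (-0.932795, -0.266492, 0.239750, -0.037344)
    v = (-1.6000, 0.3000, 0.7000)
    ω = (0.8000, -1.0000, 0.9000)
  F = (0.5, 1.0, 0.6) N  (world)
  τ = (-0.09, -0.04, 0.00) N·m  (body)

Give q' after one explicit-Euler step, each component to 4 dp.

Hamilton product q⊗(0,ω) = (0.4865532, -0.5678050, 1.1427626, -0.7648235)
q + ½dt·q⊗(0,ω), renormalized = (-0.9115, -0.2886, 0.2849, -0.0678)

q' = (-0.9115, -0.2886, 0.2849, -0.0678)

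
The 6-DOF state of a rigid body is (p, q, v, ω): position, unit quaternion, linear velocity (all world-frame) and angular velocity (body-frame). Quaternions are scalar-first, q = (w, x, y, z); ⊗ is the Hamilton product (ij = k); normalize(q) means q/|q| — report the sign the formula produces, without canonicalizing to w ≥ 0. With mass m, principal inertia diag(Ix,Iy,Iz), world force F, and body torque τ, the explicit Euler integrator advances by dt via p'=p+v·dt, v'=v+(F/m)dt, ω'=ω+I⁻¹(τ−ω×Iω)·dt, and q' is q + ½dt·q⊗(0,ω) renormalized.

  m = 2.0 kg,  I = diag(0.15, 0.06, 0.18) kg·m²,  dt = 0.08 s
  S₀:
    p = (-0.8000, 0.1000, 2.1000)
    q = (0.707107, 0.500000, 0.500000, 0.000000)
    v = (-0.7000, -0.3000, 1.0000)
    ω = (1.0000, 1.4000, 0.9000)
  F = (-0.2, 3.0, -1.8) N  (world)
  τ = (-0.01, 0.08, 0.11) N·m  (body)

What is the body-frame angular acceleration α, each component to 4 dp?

ω×(Iω) gyroscopic = (0.1512, -0.0270, -0.1260)
angular accel α = (-1.0747, 1.7833, 1.3111)

α = (-1.0747, 1.7833, 1.3111)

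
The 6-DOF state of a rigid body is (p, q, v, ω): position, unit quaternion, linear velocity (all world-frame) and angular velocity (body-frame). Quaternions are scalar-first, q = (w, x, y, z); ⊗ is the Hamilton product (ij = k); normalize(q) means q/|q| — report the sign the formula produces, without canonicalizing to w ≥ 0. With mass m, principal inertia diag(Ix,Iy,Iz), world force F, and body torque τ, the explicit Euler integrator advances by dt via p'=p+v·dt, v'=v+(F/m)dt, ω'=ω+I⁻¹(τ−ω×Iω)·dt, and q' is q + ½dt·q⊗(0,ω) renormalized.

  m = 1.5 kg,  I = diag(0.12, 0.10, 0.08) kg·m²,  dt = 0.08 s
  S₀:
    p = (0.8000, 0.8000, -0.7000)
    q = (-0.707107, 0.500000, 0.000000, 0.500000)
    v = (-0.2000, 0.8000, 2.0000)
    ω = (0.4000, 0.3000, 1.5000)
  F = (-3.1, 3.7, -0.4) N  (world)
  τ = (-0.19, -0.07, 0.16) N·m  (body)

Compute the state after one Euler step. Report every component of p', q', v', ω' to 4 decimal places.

p' = (0.7840, 0.8640, -0.5400)
q' = (-0.7436, 0.4817, -0.0304, 0.4626)
v' = (-0.3653, 0.9973, 1.9787)
ω' = (0.2793, 0.2248, 1.6624)

a = F/m = (-2.0667, 2.4667, -0.2667)
p' = p + v·dt = (0.7840, 0.8640, -0.5400)
v + (F/m)dt = (-0.3653, 0.9973, 1.9787)
(τ − ω×Iω)/I = (-1.5083, -0.9400, 2.0300)
ω' = ω + α·dt = (0.2793, 0.2248, 1.6624)
q⊗(0,ω) = (-0.9500000, -0.4328428, -0.7621321, -0.9106605)
q + ½dt·q⊗(0,ω), renormalized = (-0.7436, 0.4817, -0.0304, 0.4626)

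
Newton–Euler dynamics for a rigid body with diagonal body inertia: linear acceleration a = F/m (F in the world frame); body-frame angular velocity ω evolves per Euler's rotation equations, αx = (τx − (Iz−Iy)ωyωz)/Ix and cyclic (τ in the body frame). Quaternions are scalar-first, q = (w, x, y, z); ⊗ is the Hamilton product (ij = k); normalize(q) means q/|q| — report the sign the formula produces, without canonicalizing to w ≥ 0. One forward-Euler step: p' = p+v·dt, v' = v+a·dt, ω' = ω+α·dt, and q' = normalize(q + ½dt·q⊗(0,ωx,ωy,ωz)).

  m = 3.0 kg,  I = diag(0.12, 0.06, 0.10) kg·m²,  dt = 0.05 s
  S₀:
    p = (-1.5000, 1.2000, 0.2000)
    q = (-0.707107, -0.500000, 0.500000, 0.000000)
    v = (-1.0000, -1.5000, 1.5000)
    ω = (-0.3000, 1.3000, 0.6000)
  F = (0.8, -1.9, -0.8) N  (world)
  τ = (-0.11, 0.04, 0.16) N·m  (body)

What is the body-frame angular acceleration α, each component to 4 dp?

precession coupling ω×(Iω) = (0.0312, -0.0036, 0.0234)
angular accel α = (-1.1767, 0.7267, 1.3660)

α = (-1.1767, 0.7267, 1.3660)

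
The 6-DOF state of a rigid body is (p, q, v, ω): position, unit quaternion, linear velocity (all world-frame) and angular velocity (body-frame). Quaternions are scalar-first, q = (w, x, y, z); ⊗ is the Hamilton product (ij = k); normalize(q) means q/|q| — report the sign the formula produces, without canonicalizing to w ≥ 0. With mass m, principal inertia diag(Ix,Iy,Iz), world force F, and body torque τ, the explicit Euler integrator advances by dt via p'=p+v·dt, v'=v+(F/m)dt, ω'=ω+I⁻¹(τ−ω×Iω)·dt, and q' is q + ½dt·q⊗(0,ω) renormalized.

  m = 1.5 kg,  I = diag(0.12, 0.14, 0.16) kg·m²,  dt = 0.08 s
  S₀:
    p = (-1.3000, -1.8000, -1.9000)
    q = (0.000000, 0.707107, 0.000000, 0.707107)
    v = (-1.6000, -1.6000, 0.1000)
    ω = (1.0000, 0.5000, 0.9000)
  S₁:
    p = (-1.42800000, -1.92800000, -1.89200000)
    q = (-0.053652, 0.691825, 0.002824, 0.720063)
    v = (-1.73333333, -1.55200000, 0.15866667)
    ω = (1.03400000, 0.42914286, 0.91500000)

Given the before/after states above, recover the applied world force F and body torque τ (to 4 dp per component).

F = (-2.5000, 0.9000, 1.1000)
τ = (0.0600, -0.1600, 0.0400)

ω₁ − ω₀ = (0.03400000, -0.07085714, 0.01500000)
applied torque τ = (0.0600, -0.1600, 0.0400)
Δv = v₁−v₀ = (-0.13333333, 0.04800000, 0.05866667)
m·(v₁−v₀)/dt = (-2.5000, 0.9000, 1.1000)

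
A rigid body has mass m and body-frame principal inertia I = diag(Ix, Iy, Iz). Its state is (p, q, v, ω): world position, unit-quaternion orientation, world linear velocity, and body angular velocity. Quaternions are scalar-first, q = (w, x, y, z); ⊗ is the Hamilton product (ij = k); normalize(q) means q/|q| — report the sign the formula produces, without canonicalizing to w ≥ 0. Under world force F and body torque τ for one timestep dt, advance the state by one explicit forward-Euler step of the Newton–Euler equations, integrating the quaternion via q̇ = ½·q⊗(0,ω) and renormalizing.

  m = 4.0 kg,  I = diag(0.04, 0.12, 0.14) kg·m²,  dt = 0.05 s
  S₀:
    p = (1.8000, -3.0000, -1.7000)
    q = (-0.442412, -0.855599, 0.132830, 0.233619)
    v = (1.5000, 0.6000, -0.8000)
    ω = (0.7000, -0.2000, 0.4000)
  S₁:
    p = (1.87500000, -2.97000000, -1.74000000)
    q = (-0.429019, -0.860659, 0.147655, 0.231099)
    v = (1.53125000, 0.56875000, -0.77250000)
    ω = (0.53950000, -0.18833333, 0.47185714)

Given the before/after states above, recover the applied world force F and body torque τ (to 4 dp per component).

F = (2.5000, -2.5000, 2.2000)
τ = (-0.1300, 0.0000, 0.1900)

rate change Δω = (-0.16050000, 0.01166667, 0.07185714)
I·α + gyro = (-0.1300, 0.0000, 0.1900)
v₁ − v₀ = (0.03125000, -0.03125000, 0.02750000)
m·(v₁−v₀)/dt = (2.5000, -2.5000, 2.2000)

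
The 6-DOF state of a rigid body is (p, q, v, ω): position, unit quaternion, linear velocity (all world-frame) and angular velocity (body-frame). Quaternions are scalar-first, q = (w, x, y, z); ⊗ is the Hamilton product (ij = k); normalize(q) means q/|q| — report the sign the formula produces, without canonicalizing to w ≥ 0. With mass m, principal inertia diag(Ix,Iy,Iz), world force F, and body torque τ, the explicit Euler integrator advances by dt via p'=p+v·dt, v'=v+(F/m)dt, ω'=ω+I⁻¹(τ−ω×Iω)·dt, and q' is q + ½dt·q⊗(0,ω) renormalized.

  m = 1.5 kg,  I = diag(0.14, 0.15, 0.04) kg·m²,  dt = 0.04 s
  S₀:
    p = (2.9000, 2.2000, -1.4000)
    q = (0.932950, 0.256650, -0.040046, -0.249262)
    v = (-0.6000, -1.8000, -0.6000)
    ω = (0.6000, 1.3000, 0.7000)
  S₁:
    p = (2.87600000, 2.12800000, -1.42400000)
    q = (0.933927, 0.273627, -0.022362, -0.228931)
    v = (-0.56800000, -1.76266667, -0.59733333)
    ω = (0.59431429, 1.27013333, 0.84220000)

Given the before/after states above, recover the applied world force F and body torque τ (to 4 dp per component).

Δω = ω₁−ω₀ = (-0.00568571, -0.02986667, 0.14220000)
ω₀×(Iω₀) = (-0.1001, 0.0420, 0.0078)
applied torque τ = (-0.1200, -0.0700, 0.1500)
Δv = v₁−v₀ = (0.03200000, 0.03733333, 0.00266667)
applied force F = (1.2000, 1.4000, 0.1000)

F = (1.2000, 1.4000, 0.1000)
τ = (-0.1200, -0.0700, 0.1500)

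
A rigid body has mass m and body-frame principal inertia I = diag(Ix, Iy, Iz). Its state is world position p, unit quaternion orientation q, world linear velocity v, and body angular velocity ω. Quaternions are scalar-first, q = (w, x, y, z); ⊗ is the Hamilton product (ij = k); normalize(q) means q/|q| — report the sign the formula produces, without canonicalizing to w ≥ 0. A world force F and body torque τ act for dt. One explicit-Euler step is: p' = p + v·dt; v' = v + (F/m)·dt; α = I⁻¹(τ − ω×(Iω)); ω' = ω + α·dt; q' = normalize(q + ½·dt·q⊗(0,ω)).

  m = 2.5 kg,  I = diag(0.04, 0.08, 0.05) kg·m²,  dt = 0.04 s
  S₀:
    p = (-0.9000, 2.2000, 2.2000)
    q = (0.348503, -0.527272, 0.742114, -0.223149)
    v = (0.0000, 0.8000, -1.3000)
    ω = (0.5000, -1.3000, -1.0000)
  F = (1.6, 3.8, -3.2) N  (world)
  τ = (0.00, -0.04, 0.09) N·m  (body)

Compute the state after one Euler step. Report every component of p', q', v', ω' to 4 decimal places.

p' = (-0.9000, 2.2320, 2.1480)
q' = (0.3684, -0.5441, 0.7199, -0.2237)
v' = (0.0256, 0.8608, -1.3512)
ω' = (0.5390, -1.3225, -0.9072)

ω×(Iω) gyroscopic = (-0.0390, 0.0050, -0.0260)
angular accel α = (0.9750, -0.5625, 2.3200)
new body rate ω' = (0.5390, -1.3225, -0.9072)
q⊗(0,ω) = (1.0052352, -0.8579562, -1.0919004, -0.0341064)
updated quaternion q' = (0.3684, -0.5441, 0.7199, -0.2237)
linear accel F/m = (0.6400, 1.5200, -1.2800)
new position p' = (-0.9000, 2.2320, 2.1480)
v + (F/m)dt = (0.0256, 0.8608, -1.3512)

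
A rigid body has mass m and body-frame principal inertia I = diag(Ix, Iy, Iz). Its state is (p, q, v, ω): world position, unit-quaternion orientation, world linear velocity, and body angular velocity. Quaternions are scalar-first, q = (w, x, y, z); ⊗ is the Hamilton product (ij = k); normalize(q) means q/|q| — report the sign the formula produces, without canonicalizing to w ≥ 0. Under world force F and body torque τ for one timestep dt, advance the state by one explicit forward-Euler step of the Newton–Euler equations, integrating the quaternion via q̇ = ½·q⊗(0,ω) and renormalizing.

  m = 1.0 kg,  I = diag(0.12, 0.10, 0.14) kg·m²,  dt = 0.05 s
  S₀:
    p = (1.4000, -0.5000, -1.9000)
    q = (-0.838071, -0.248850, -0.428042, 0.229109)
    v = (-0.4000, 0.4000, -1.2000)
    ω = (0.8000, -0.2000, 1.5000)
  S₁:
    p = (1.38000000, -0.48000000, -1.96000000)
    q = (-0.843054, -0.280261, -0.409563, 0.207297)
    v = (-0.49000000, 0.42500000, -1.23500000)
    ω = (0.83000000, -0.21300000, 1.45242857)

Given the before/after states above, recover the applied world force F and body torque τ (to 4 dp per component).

F = (-1.8000, 0.5000, -0.7000)
τ = (0.0600, -0.0500, -0.1300)

Δω = ω₁−ω₀ = (0.03000000, -0.01300000, -0.04757143)
gyro term ω₀×Iω₀ = (-0.0120, -0.0240, 0.0032)
applied torque τ = (0.0600, -0.0500, -0.1300)
velocity change Δv = (-0.09000000, 0.02500000, -0.03500000)
applied force F = (-1.8000, 0.5000, -0.7000)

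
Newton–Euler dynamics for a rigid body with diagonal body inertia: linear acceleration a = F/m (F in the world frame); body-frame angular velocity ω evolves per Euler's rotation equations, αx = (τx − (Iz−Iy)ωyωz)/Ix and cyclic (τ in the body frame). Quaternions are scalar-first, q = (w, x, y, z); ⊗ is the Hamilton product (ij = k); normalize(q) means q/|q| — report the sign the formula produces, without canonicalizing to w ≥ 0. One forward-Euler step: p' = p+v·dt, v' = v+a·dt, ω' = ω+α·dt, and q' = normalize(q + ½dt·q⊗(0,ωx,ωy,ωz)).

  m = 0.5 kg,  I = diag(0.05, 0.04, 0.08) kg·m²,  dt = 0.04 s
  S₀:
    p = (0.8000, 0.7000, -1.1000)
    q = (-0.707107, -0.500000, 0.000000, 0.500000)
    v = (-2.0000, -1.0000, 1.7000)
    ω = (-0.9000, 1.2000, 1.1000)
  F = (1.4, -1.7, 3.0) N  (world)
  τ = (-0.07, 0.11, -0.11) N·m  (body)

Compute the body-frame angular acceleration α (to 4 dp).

ω×(Iω) gyroscopic = (0.0528, 0.0297, 0.0108)
angular accel α = (-2.4560, 2.0075, -1.5100)

α = (-2.4560, 2.0075, -1.5100)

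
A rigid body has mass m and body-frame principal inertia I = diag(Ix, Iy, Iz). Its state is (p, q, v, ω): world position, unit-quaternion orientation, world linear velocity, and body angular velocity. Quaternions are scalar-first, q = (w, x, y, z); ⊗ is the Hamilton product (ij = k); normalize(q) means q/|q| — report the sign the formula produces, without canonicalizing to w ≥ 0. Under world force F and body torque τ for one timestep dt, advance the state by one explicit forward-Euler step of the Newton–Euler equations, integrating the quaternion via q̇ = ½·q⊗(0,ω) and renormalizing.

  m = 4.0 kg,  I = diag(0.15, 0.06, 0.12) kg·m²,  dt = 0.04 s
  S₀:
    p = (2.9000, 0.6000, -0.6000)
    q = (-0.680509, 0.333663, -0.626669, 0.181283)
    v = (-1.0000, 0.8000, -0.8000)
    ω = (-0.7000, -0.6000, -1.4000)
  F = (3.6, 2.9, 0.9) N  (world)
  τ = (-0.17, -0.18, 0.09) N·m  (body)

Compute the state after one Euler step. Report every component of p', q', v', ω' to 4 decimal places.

a = (0.9000, 0.7250, 0.2250)
p + v·dt = (2.8600, 0.6320, -0.6320)
v' = v + a·dt = (-0.9640, 0.8290, -0.7910)
(τ − ω×Iω)/I = (-1.4693, -3.4900, 1.0650)
new body rate ω' = (-0.7588, -0.7396, -1.3574)
Hamilton product q⊗(0,ω) = (0.1113589, 1.4624627, 0.7485355, 0.3138465)
q' = normalize(q + ½dt·q⊗(0,ω)) = (-0.6779, 0.3627, -0.6114, 0.1875)

p' = (2.8600, 0.6320, -0.6320)
q' = (-0.6779, 0.3627, -0.6114, 0.1875)
v' = (-0.9640, 0.8290, -0.7910)
ω' = (-0.7588, -0.7396, -1.3574)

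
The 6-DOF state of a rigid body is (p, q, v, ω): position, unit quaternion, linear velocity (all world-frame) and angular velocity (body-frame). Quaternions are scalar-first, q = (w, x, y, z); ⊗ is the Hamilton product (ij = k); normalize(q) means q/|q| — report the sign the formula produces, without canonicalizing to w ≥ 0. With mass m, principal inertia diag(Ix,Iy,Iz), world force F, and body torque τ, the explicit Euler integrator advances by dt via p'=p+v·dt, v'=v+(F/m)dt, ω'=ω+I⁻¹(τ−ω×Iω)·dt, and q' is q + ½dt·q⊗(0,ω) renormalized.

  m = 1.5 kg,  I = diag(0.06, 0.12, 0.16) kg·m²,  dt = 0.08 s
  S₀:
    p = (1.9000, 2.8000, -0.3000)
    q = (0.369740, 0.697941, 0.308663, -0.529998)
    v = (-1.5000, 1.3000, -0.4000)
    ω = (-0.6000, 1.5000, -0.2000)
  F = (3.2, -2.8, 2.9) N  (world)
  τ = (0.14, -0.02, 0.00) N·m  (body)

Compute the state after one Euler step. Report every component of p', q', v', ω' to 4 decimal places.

p' = (1.7800, 2.9040, -0.3320)
q' = (0.3630, 0.7169, 0.3484, -0.4826)
v' = (-1.3293, 1.1507, -0.2453)
ω' = (-0.3973, 1.4947, -0.1730)

a = (2.1333, -1.8667, 1.9333)
p + v·dt = (1.7800, 2.9040, -0.3320)
v + (F/m)dt = (-1.3293, 1.1507, -0.2453)
precession coupling ω×(Iω) = (-0.0120, -0.0120, -0.0540)
angular accel α = (2.5333, -0.0667, 0.3375)
ω + α·dt = (-0.3973, 1.4947, -0.1730)
2q̇ = q⊗(0,ω) = (-0.1502295, 0.5114204, 1.0121970, 1.1581613)
q + ½dt·q⊗(0,ω), renormalized = (0.3630, 0.7169, 0.3484, -0.4826)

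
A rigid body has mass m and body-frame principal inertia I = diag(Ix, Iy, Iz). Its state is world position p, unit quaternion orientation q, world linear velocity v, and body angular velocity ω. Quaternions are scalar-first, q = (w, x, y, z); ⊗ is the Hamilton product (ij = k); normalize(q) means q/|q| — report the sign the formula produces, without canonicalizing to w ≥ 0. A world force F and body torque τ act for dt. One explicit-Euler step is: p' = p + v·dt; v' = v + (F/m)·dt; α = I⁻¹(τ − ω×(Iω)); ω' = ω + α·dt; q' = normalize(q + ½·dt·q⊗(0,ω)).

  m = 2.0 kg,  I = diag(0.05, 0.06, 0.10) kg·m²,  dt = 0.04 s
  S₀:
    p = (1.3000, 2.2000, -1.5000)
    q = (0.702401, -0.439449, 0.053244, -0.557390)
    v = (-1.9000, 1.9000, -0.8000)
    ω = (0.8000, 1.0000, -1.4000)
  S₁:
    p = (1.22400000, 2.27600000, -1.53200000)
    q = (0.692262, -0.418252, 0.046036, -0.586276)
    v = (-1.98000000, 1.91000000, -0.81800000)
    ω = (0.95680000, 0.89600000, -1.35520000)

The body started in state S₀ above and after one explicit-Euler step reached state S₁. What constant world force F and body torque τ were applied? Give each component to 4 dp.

F = (-4.0000, 0.5000, -0.9000)
τ = (0.1400, -0.1000, 0.1200)

ω₁ − ω₀ = (0.15680000, -0.10400000, 0.04480000)
applied torque τ = (0.1400, -0.1000, 0.1200)
Δv = v₁−v₀ = (-0.08000000, 0.01000000, -0.01800000)
applied force F = (-4.0000, 0.5000, -0.9000)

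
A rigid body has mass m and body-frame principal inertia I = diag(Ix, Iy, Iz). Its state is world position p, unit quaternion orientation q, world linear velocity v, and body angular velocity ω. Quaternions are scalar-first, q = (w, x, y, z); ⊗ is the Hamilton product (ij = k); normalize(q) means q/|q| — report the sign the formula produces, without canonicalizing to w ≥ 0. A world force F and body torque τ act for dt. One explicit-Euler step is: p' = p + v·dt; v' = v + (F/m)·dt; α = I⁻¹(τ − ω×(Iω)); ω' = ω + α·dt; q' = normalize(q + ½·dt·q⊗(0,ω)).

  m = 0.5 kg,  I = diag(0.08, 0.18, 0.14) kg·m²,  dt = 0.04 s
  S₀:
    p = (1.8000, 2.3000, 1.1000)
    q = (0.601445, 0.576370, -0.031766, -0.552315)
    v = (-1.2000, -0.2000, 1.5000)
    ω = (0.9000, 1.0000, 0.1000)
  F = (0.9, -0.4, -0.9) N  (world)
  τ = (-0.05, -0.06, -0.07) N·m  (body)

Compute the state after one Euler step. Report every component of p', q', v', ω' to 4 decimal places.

p' = (1.7520, 2.2920, 1.1600)
q' = (0.5926, 0.5980, -0.0308, -0.5388)
v' = (-1.1280, -0.2320, 1.4280)
ω' = (0.8770, 0.9879, 0.0543)

linear accel F/m = (1.8000, -0.8000, -1.8000)
p' = p + v·dt = (1.7520, 2.2920, 1.1600)
new velocity v' = (-1.1280, -0.2320, 1.4280)
α = I⁻¹(τ − ω×Iω) = (-0.5750, -0.3033, -1.1429)
new body rate ω' = (0.8770, 0.9879, 0.0543)
q⊗(0,ω) = (-0.4317355, 1.0904389, 0.0467245, 0.6651039)
updated quaternion q' = (0.5926, 0.5980, -0.0308, -0.5388)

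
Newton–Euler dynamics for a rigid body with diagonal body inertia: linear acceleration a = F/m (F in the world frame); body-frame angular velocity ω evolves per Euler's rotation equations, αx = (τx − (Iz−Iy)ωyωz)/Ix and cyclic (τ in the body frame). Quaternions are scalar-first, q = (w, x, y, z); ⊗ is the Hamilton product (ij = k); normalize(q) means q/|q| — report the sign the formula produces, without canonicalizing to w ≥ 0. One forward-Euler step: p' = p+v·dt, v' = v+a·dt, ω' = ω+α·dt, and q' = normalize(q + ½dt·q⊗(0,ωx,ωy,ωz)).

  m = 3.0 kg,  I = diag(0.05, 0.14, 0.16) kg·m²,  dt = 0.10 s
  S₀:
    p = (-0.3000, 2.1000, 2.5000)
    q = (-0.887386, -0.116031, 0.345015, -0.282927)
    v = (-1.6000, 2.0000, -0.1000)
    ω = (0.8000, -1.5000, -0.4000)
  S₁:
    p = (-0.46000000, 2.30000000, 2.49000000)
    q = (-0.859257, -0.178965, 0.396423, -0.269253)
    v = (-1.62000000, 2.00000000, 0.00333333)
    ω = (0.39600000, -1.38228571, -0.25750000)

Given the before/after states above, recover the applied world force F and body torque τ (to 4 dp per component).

F = (-0.6000, 0.0000, 3.1000)
τ = (-0.1900, 0.2000, 0.1200)

rate change Δω = (-0.40400000, 0.11771429, 0.14250000)
precession coupling = (0.0120, 0.0352, -0.1080)
applied torque τ = (-0.1900, 0.2000, 0.1200)
velocity change Δv = (-0.02000000, 0.00000000, 0.10333333)
F = m·Δv/dt = (-0.6000, 0.0000, 3.1000)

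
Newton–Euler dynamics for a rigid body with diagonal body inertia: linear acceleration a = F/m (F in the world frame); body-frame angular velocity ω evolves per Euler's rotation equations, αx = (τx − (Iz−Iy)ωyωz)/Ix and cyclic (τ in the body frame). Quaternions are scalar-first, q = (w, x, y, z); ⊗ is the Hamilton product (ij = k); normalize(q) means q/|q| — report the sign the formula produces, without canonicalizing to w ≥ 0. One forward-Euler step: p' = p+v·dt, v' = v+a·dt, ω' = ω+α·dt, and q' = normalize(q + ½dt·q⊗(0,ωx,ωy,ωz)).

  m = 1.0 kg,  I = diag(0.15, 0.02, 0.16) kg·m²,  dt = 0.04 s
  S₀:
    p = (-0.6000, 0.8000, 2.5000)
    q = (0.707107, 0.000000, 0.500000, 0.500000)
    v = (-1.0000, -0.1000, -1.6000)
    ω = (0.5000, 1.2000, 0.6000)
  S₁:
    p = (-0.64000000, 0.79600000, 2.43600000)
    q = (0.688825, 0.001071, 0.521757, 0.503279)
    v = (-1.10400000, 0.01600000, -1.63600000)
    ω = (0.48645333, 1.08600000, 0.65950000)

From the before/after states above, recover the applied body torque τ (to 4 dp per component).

rate change Δω = (-0.01354667, -0.11400000, 0.05950000)
precession coupling = (0.1008, -0.0030, -0.0780)
applied torque τ = (0.0500, -0.0600, 0.1600)

τ = (0.0500, -0.0600, 0.1600)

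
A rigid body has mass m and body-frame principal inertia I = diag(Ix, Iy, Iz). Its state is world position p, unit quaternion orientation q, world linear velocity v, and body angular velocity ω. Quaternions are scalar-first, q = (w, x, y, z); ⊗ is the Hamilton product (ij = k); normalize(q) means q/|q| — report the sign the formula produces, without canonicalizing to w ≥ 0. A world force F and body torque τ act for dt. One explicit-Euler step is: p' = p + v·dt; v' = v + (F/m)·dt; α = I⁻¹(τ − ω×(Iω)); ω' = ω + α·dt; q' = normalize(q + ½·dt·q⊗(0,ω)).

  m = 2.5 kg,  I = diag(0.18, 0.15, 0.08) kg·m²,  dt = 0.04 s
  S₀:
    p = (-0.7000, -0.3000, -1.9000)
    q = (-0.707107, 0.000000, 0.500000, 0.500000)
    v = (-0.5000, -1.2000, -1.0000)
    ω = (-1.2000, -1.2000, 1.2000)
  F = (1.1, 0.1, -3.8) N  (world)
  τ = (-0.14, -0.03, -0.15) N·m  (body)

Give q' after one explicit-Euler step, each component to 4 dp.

2q̇ = q⊗(0,ω) = (0.0000000, 2.0485284, 0.2485284, -0.2485284)
q' = normalize(q + ½dt·q⊗(0,ω)) = (-0.7065, 0.0409, 0.5045, 0.4946)

q' = (-0.7065, 0.0409, 0.5045, 0.4946)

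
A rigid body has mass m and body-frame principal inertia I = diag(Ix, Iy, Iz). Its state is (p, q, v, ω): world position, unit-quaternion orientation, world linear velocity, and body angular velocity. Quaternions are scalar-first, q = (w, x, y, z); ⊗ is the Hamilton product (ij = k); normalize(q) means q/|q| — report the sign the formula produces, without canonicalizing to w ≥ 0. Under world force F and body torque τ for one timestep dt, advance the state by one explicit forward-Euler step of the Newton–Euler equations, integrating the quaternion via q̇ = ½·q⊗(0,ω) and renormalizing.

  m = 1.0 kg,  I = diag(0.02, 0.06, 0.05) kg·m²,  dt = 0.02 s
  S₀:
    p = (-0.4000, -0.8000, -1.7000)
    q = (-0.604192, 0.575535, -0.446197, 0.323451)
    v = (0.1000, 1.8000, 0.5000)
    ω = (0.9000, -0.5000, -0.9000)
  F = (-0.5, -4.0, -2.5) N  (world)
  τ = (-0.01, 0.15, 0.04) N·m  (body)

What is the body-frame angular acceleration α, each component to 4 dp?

α = (-0.2750, 2.0950, 1.1600)

gyro term ω×Iω = (-0.0045, 0.0243, -0.0180)
(τ − ω×Iω)/I = (-0.2750, 2.0950, 1.1600)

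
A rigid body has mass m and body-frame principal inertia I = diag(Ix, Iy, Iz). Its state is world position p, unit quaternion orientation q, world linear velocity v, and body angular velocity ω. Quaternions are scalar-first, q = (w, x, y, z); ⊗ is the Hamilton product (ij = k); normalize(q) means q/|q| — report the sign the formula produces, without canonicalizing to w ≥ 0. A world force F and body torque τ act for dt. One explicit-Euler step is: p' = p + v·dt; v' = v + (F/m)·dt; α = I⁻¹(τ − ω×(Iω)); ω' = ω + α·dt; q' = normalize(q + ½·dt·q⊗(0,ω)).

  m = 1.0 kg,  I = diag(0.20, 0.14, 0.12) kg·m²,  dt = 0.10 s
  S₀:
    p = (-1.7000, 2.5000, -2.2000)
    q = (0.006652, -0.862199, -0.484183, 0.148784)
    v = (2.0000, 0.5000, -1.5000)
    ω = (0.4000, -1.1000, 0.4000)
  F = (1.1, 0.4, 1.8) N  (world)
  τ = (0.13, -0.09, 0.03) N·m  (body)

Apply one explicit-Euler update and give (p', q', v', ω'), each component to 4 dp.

angular accel α = (0.6060, -0.7343, 0.0300)
new body rate ω' = (0.4606, -1.1734, 0.4030)
q⊗(0,ω) = (-0.2472353, -0.0273500, 0.3970760, 1.1447529)
updated quaternion q' = (-0.0057, -0.8619, -0.4634, 0.2056)
a = F/m = (1.1000, 0.4000, 1.8000)
p + v·dt = (-1.5000, 2.5500, -2.3500)
v' = v + a·dt = (2.1100, 0.5400, -1.3200)

p' = (-1.5000, 2.5500, -2.3500)
q' = (-0.0057, -0.8619, -0.4634, 0.2056)
v' = (2.1100, 0.5400, -1.3200)
ω' = (0.4606, -1.1734, 0.4030)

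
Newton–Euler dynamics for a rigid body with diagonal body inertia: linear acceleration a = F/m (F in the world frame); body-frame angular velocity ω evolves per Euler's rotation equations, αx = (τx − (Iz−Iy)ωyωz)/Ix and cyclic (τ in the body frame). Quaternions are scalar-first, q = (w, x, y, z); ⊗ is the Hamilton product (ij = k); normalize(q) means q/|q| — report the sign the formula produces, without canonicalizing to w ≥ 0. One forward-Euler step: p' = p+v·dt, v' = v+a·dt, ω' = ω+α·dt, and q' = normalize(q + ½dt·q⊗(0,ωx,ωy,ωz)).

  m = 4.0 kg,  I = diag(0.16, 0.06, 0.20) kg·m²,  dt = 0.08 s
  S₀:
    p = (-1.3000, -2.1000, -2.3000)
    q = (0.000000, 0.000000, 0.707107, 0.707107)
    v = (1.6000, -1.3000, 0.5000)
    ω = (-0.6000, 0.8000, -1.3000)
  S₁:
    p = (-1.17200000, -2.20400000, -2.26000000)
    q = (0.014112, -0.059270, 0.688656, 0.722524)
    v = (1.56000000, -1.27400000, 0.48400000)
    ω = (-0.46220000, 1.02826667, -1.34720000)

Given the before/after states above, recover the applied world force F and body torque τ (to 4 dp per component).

ω₁ − ω₀ = (0.13780000, 0.22826667, -0.04720000)
gyro term ω₀×Iω₀ = (-0.1456, -0.0312, 0.0480)
τ = I·(Δω/dt) + ω₀×(Iω₀) = (0.1300, 0.1400, -0.0700)
v₁ − v₀ = (-0.04000000, 0.02600000, -0.01600000)
F = m·Δv/dt = (-2.0000, 1.3000, -0.8000)

F = (-2.0000, 1.3000, -0.8000)
τ = (0.1300, 0.1400, -0.0700)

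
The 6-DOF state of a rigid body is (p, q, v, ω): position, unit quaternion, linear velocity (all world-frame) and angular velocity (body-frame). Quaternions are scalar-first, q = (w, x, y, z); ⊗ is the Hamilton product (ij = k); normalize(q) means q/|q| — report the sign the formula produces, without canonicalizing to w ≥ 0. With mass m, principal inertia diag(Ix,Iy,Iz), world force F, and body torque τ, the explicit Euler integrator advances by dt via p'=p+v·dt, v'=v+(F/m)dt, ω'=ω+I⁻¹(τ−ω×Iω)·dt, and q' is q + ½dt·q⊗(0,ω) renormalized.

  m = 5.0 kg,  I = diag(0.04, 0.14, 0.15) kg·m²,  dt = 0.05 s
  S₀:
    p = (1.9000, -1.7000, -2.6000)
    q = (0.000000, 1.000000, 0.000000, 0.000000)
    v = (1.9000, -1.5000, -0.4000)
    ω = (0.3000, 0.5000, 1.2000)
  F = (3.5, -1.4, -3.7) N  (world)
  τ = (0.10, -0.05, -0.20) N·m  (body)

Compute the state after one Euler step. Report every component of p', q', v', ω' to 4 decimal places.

a = (0.7000, -0.2800, -0.7400)
p + v·dt = (1.9950, -1.7750, -2.6200)
new velocity v' = (1.9350, -1.5140, -0.4370)
precession coupling ω×(Iω) = (0.0060, -0.0396, 0.0150)
(τ − ω×Iω)/I = (2.3500, -0.0743, -1.4333)
new body rate ω' = (0.4175, 0.4963, 1.1283)
2q̇ = q⊗(0,ω) = (-0.3000000, 0.0000000, -1.2000000, 0.5000000)
q + ½dt·q⊗(0,ω), renormalized = (-0.0075, 0.9994, -0.0300, 0.0125)

p' = (1.9950, -1.7750, -2.6200)
q' = (-0.0075, 0.9994, -0.0300, 0.0125)
v' = (1.9350, -1.5140, -0.4370)
ω' = (0.4175, 0.4963, 1.1283)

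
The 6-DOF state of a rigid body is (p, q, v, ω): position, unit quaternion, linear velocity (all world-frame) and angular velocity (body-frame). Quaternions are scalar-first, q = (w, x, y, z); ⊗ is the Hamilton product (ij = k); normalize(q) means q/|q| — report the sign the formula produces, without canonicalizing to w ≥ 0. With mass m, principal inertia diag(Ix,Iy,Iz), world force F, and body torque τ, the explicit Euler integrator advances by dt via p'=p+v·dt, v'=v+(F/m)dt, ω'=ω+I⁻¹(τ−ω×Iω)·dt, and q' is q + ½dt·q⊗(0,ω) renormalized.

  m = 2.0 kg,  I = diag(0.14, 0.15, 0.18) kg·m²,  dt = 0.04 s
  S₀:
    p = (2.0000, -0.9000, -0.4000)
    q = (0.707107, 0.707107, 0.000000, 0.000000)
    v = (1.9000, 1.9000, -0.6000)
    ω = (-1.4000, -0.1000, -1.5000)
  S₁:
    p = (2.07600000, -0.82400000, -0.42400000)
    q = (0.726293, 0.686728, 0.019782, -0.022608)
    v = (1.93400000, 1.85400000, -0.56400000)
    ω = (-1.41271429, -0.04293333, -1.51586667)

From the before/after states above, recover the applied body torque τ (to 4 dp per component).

Δω = ω₁−ω₀ = (-0.01271429, 0.05706667, -0.01586667)
τ = I·(Δω/dt) + ω₀×(Iω₀) = (-0.0400, 0.1300, -0.0700)

τ = (-0.0400, 0.1300, -0.0700)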